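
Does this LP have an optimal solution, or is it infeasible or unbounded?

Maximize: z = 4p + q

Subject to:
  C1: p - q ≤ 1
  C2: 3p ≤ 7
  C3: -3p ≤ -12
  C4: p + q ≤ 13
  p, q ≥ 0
C2 requires 3p ≤ 7, while C3 (-3p ≤ -12) is equivalent to 3p ≥ 12. Together they would need 12 ≤ 3p ≤ 7, which is impossible since 12 > 7. No point satisfies all constraints.

Infeasible — the constraint set is empty.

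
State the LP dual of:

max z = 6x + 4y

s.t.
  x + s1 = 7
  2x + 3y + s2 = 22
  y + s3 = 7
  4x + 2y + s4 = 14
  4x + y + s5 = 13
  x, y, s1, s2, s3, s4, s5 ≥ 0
Minimize: z = 7y1 + 22y2 + 7y3 + 14y4 + 13y5

Subject to:
  C1: -y1 - 2y2 - 4y4 - 4y5 ≤ -6
  C2: -3y2 - y3 - 2y4 - y5 ≤ -4
  y1, y2, y3, y4, y5 ≥ 0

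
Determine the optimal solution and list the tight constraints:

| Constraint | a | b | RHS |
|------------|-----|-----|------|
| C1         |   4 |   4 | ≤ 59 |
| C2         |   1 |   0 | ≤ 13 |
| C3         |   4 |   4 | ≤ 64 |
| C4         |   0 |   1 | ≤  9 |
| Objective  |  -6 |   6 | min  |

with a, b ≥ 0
Optimal: a = 13, b = 0
Binding: C2, b ≥ 0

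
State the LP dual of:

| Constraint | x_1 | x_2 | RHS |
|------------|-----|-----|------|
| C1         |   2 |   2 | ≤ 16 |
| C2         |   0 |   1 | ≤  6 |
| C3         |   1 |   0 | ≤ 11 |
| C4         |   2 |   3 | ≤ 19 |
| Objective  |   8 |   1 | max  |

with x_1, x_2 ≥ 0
Minimize: z = 16y1 + 6y2 + 11y3 + 19y4

Subject to:
  C1: -2y1 - y3 - 2y4 ≤ -8
  C2: -2y1 - y2 - 3y4 ≤ -1
  y1, y2, y3, y4 ≥ 0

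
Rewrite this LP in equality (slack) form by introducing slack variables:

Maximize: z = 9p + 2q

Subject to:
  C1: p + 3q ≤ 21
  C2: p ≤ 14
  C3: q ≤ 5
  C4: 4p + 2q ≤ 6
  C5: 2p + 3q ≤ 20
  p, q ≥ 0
max z = 9p + 2q

s.t.
  p + 3q + s1 = 21
  p + s2 = 14
  q + s3 = 5
  4p + 2q + s4 = 6
  2p + 3q + s5 = 20
  p, q, s1, s2, s3, s4, s5 ≥ 0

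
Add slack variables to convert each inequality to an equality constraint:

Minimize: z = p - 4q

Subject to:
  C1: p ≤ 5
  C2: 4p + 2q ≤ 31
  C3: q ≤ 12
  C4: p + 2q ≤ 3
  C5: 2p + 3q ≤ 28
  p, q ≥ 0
min z = p - 4q

s.t.
  p + s1 = 5
  4p + 2q + s2 = 31
  q + s3 = 12
  p + 2q + s4 = 3
  2p + 3q + s5 = 28
  p, q, s1, s2, s3, s4, s5 ≥ 0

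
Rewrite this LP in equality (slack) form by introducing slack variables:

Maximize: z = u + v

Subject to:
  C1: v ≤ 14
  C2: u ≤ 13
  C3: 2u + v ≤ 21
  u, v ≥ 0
max z = u + v

s.t.
  v + s1 = 14
  u + s2 = 13
  2u + v + s3 = 21
  u, v, s1, s2, s3 ≥ 0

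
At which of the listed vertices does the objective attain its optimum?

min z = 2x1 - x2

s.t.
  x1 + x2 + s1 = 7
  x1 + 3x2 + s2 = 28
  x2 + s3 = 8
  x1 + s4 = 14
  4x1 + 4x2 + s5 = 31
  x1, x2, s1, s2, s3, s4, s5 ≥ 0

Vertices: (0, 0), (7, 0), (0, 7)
(0, 7) with z = -7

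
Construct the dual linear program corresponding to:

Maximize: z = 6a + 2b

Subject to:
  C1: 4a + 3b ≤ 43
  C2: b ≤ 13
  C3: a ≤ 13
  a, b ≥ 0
Minimize: z = 43y1 + 13y2 + 13y3

Subject to:
  C1: -4y1 - y3 ≤ -6
  C2: -3y1 - y2 ≤ -2
  y1, y2, y3 ≥ 0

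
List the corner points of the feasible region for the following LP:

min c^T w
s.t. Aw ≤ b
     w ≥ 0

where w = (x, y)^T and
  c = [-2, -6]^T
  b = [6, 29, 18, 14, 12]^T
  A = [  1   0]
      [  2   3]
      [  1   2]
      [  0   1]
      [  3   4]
Each vertex is the intersection of two constraint boundaries that also satisfies all remaining constraints:
  x = 0 and y = 0 → (0, 0)
  3x + 4y = 12 and y = 0 → (4, 0)
  3x + 4y = 12 and x = 0 → (0, 3)

Vertices: (0, 0), (4, 0), (0, 3)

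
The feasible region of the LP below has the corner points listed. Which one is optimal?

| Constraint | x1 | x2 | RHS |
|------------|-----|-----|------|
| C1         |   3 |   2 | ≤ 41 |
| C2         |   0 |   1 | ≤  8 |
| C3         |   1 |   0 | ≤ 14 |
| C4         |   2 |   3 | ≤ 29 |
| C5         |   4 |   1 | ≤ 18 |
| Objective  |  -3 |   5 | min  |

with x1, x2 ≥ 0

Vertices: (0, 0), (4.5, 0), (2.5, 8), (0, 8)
Evaluating z = -3x1 + 5x2 at each vertex:
  (0, 0): z = 0
  (4.5, 0): z = -13.5
  (2.5, 8): z = 32.5
  (0, 8): z = 40

The smallest value is z = -13.5, attained at (4.5, 0).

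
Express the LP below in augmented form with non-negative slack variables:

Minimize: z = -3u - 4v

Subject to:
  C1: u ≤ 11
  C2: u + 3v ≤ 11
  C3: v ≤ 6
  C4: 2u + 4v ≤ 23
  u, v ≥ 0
min z = -3u - 4v

s.t.
  u + s1 = 11
  u + 3v + s2 = 11
  v + s3 = 6
  2u + 4v + s4 = 23
  u, v, s1, s2, s3, s4 ≥ 0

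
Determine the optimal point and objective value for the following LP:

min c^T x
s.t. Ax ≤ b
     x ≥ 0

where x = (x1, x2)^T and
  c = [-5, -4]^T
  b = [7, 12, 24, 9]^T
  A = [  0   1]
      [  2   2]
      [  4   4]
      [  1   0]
x1 = 6, x2 = 0, z = -30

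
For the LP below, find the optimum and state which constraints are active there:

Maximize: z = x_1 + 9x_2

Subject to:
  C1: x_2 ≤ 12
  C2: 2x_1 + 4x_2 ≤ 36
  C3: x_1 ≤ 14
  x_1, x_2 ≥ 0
Optimal: x_1 = 0, x_2 = 9
Slack at optimum:
  C1: slack = 3
  C2: slack = 0 (binding)
  C3: slack = 14
  x_1 ≥ 0: x_1 = 0 (binding)
  x_2 ≥ 0: x_2 = 9
Binding constraints: C2, x_1 ≥ 0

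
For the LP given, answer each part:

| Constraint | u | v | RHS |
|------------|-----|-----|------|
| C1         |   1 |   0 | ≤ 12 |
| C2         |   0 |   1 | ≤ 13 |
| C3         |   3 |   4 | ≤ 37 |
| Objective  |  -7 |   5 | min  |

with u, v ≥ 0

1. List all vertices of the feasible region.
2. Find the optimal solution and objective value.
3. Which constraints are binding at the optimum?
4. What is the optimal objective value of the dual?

1. (0, 0), (12, 0), (12, 0.25), (0, 9.25)
2. u = 12, v = 0, z = -84
3. C1, v ≥ 0
4. -84 (by strong duality, equal to the primal optimum)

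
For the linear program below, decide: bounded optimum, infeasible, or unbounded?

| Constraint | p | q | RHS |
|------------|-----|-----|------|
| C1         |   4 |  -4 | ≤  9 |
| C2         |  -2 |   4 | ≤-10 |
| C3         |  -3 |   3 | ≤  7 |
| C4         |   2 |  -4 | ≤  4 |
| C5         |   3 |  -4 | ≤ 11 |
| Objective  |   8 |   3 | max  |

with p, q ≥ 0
C4 requires 2p - 4q ≤ 4, while C2 (-2p + 4q ≤ -10) is equivalent to 2p - 4q ≥ 10. Together they would need 10 ≤ 2p - 4q ≤ 4, which is impossible since 10 > 4. No point satisfies all constraints.

Infeasible — the constraint set is empty.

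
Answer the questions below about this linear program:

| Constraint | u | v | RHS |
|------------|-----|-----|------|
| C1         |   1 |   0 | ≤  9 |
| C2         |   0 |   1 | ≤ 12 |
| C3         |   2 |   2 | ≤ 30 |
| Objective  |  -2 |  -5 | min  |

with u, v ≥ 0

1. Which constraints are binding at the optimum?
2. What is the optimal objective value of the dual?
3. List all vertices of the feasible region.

1. C2, C3
2. -66 (by strong duality, equal to the primal optimum)
3. (0, 0), (9, 0), (9, 6), (3, 12), (0, 12)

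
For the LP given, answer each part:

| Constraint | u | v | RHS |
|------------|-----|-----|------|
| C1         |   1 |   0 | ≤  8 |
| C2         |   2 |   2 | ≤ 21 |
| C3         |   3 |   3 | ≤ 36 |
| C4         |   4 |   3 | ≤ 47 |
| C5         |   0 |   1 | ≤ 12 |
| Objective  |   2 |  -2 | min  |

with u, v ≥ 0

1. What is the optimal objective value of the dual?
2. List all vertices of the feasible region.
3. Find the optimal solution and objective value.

1. -21 (by strong duality, equal to the primal optimum)
2. (0, 0), (8, 0), (8, 2.5), (0, 10.5)
3. u = 0, v = 10.5, z = -21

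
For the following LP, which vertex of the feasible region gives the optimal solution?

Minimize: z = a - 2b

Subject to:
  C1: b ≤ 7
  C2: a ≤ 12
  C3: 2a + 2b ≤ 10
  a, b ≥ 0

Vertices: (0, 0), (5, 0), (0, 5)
(0, 5) with z = -10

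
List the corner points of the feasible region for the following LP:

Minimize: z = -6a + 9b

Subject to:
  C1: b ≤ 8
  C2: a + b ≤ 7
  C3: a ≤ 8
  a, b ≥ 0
Each vertex is the intersection of two constraint boundaries that also satisfies all remaining constraints:
  a = 0 and b = 0 → (0, 0)
  a + b = 7 and b = 0 → (7, 0)
  a + b = 7 and a = 0 → (0, 7)

Vertices: (0, 0), (7, 0), (0, 7)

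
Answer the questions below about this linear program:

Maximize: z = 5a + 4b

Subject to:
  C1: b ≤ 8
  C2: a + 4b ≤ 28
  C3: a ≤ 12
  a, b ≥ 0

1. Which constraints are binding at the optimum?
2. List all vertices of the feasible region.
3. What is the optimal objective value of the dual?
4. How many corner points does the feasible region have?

1. C2, C3
2. (0, 0), (12, 0), (12, 4), (0, 7)
3. 76 (by strong duality, equal to the primal optimum)
4. 4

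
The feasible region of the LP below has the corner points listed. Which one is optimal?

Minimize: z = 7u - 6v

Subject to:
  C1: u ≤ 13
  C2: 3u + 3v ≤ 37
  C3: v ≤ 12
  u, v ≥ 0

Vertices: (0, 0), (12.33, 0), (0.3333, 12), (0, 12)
(0, 12) with z = -72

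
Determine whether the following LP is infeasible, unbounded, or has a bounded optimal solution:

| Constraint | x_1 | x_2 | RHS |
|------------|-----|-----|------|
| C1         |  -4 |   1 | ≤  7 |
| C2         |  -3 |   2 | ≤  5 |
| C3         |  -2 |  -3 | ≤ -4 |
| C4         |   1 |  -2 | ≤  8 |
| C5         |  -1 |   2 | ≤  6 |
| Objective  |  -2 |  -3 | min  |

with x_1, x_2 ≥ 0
Feasible point: (0, 2) satisfies every constraint, so the LP is feasible.
Direction d = (2, 1): for each constraint row a, a·d ≤ 0 —
  (-4)(2) + (1)(1) = -7 ≤ 0
  (-3)(2) + (2)(1) = -4 ≤ 0
  (-2)(2) + (-3)(1) = -7 ≤ 0
  (1)(2) + (-2)(1) = 0 ≤ 0
  (-1)(2) + (2)(1) = 0 ≤ 0
and d ≥ 0, so (0, 2) + t·d stays feasible for every t ≥ 0. Along this ray z = -2x_1 - 3x_2 changes by -7 per unit t, so z → −∞.

Unbounded — the objective can decrease without bound over the feasible region.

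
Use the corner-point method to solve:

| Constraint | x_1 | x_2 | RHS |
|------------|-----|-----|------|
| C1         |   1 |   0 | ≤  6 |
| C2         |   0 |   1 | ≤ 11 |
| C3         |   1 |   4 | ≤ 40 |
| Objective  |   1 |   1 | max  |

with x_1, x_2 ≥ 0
x_1 = 6, x_2 = 8.5, z = 14.5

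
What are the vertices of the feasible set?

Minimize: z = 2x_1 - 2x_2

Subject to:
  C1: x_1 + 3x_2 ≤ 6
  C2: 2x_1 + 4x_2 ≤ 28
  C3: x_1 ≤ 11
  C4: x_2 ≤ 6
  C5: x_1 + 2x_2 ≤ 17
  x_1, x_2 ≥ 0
Each vertex is the intersection of two constraint boundaries that also satisfies all remaining constraints:
  x_1 = 0 and x_2 = 0 → (0, 0)
  x_1 + 3x_2 = 6 and x_2 = 0 → (6, 0)
  x_1 + 3x_2 = 6 and x_1 = 0 → (0, 2)

Vertices: (0, 0), (6, 0), (0, 2)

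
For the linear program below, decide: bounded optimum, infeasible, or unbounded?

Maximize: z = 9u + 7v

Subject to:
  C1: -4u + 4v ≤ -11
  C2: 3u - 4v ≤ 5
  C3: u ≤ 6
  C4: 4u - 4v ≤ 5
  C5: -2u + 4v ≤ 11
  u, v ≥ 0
C4 requires 4u - 4v ≤ 5, while C1 (-4u + 4v ≤ -11) is equivalent to 4u - 4v ≥ 11. Together they would need 11 ≤ 4u - 4v ≤ 5, which is impossible since 11 > 5. No point satisfies all constraints.

The feasible region is empty; the LP is infeasible.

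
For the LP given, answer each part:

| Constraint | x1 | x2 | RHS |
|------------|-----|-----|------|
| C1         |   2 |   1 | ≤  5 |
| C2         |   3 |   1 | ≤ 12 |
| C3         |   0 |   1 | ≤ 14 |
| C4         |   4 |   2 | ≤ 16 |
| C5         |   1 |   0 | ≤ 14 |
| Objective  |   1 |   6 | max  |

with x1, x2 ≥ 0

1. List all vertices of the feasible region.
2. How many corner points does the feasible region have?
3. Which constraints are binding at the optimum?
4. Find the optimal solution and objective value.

1. (0, 0), (2.5, 0), (0, 5)
2. 3
3. C1, x1 ≥ 0
4. x1 = 0, x2 = 5, z = 30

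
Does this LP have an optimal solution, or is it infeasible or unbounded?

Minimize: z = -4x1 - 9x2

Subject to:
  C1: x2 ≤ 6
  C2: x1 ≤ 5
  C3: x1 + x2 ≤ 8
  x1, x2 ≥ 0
The point (2, 6) satisfies every constraint, so the LP is feasible; the constraints give x1 ≤ 5 and x2 ≤ 6, which with x1, x2 ≥ 0 keep the feasible region inside a bounded box. A feasible, bounded LP attains a finite optimum at a vertex.

The LP has an optimal solution: (2, 6) with z = -62.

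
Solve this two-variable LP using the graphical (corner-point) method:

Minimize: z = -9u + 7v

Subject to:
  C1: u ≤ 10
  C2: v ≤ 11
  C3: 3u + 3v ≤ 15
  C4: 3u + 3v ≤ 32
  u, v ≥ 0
Each vertex is the intersection of two constraint boundaries that also satisfies all remaining constraints:
  u = 0 and v = 0 → (0, 0)
  3u + 3v = 15 and v = 0 → (5, 0)
  3u + 3v = 15 and u = 0 → (0, 5)

Evaluating z = -9u + 7v at each vertex:
  (0, 0): z = 0
  (5, 0): z = -45
  (0, 5): z = 35

The minimum is at (5, 0) with z = -45.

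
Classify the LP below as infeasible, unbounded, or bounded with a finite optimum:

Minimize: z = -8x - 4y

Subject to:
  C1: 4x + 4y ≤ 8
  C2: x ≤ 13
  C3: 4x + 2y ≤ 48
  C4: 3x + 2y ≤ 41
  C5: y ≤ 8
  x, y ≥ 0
The point (2, 0) satisfies every constraint, so the LP is feasible; the constraints give x ≤ 13 and y ≤ 8, which with x, y ≥ 0 keep the feasible region inside a bounded box. A feasible, bounded LP attains a finite optimum at a vertex.

Evaluating z = -8x - 4y at each vertex:
  (0, 0): z = 0
  (2, 0): z = -16
  (0, 2): z = -8

The LP has an optimal solution: (2, 0) with z = -16.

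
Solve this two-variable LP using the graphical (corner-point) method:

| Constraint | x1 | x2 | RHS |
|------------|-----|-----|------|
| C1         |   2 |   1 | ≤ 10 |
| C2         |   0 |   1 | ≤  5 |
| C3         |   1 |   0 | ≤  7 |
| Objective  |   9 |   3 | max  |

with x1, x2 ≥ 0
Each vertex is the intersection of two constraint boundaries that also satisfies all remaining constraints:
  x1 = 0 and x2 = 0 → (0, 0)
  2x1 + x2 = 10 and x2 = 0 → (5, 0)
  2x1 + x2 = 10 and x2 = 5 → (2.5, 5)
  x2 = 5 and x1 = 0 → (0, 5)

Evaluating z = 9x1 + 3x2 at each vertex:
  (0, 0): z = 0
  (5, 0): z = 45
  (2.5, 5): z = 37.5
  (0, 5): z = 15

The maximum is at (5, 0) with z = 45.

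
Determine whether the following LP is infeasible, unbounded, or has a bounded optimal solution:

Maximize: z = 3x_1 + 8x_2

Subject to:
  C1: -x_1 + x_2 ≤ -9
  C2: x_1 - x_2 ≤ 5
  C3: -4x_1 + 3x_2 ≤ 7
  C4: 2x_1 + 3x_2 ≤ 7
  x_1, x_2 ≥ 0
C2 requires x_1 - x_2 ≤ 5, while C1 (-x_1 + x_2 ≤ -9) is equivalent to x_1 - x_2 ≥ 9. Together they would need 9 ≤ x_1 - x_2 ≤ 5, which is impossible since 9 > 5. No point satisfies all constraints.

The feasible region is empty; the LP is infeasible.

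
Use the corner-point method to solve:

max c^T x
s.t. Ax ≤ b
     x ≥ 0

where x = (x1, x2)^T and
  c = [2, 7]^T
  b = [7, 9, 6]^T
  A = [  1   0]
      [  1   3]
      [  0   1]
Each vertex is the intersection of two constraint boundaries that also satisfies all remaining constraints:
  x1 = 0 and x2 = 0 → (0, 0)
  x1 = 7 and x2 = 0 → (7, 0)
  x1 = 7 and x1 + 3x2 = 9 → (7, 0.6667)
  x1 + 3x2 = 9 and x1 = 0 → (0, 3)

Evaluating z = 2x1 + 7x2 at each vertex:
  (0, 0): z = 0
  (7, 0): z = 14
  (7, 0.6667): z = 18.67
  (0, 3): z = 21

The maximum is at (0, 3) with z = 21.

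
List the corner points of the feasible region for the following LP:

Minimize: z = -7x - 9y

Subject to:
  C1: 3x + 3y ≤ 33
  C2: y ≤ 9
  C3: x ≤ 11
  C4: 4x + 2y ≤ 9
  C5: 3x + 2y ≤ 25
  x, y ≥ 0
Each vertex is the intersection of two constraint boundaries that also satisfies all remaining constraints:
  x = 0 and y = 0 → (0, 0)
  4x + 2y = 9 and y = 0 → (2.25, 0)
  4x + 2y = 9 and x = 0 → (0, 4.5)

Vertices: (0, 0), (2.25, 0), (0, 4.5)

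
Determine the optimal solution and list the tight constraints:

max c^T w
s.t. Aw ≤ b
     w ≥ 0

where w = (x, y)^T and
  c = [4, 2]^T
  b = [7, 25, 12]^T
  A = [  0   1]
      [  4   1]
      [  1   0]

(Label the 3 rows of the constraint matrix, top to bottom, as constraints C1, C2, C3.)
Optimal: x = 4.5, y = 7
Slack at optimum:
  C1: slack = 0 (binding)
  C2: slack = 0 (binding)
  C3: slack = 7.5
  x ≥ 0: x = 4.5
  y ≥ 0: y = 7
Binding constraints: C1, C2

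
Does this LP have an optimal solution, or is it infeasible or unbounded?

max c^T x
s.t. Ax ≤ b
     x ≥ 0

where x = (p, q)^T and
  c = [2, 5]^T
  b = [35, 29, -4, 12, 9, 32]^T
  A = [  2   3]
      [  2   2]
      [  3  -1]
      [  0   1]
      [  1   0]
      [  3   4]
The point (0, 8) satisfies every constraint, so the LP is feasible; the constraints give p ≤ 9 and q ≤ 12, which with p, q ≥ 0 keep the feasible region inside a bounded box. A feasible, bounded LP attains a finite optimum at a vertex.

Bounded optimum: z* = 40 at (0, 8).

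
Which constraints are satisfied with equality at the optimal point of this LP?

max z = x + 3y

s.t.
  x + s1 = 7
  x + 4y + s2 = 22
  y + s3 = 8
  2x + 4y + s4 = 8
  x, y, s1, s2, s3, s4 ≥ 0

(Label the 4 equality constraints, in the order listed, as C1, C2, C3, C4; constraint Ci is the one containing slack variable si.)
Optimal: x = 0, y = 2
Slack at optimum:
  C1: slack = 7
  C2: slack = 14
  C3: slack = 6
  C4: slack = 0 (binding)
  x ≥ 0: x = 0 (binding)
  y ≥ 0: y = 2
Binding constraints: C4, x ≥ 0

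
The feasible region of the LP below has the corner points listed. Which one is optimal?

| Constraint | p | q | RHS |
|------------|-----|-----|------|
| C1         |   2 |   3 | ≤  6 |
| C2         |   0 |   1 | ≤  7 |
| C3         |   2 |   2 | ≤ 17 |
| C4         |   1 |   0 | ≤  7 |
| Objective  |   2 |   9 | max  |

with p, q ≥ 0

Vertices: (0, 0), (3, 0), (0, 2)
(0, 2) with z = 18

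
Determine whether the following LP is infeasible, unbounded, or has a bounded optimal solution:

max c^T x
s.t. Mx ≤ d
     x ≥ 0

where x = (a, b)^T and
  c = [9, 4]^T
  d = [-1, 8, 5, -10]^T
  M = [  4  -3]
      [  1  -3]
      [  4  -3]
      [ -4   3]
One constraint requires 4a - 3b ≤ -1, while the constraint -4a + 3b ≤ -10 is equivalent to 4a - 3b ≥ 10. Together they would need 10 ≤ 4a - 3b ≤ -1, which is impossible since 10 > -1. No point satisfies all constraints.

Infeasible — the constraint set is empty.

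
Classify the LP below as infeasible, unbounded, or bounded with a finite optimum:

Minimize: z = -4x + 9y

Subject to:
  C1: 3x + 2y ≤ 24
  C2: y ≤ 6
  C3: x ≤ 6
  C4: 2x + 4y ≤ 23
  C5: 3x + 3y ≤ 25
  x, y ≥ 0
The point (6, 0) satisfies every constraint, so the LP is feasible; the constraints give x ≤ 6 and y ≤ 6, which with x, y ≥ 0 keep the feasible region inside a bounded box. A feasible, bounded LP attains a finite optimum at a vertex.

Feasible with finite optimum z* = -24 at (6, 0).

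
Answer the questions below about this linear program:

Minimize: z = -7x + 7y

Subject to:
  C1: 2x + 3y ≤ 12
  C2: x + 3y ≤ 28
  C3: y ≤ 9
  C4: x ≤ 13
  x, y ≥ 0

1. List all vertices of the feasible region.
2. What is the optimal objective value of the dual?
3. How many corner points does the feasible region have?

1. (0, 0), (6, 0), (0, 4)
2. -42 (by strong duality, equal to the primal optimum)
3. 3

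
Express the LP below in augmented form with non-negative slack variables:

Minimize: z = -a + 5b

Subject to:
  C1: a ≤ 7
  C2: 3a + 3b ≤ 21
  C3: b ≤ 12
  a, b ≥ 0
min z = -a + 5b

s.t.
  a + s1 = 7
  3a + 3b + s2 = 21
  b + s3 = 12
  a, b, s1, s2, s3 ≥ 0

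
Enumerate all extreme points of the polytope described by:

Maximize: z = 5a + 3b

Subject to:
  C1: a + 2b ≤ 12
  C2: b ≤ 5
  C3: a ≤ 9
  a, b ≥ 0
Each vertex is the intersection of two constraint boundaries that also satisfies all remaining constraints:
  a = 0 and b = 0 → (0, 0)
  a = 9 and b = 0 → (9, 0)
  a + 2b = 12 and a = 9 → (9, 1.5)
  a + 2b = 12 and b = 5 → (2, 5)
  b = 5 and a = 0 → (0, 5)

Vertices: (0, 0), (9, 0), (9, 1.5), (2, 5), (0, 5)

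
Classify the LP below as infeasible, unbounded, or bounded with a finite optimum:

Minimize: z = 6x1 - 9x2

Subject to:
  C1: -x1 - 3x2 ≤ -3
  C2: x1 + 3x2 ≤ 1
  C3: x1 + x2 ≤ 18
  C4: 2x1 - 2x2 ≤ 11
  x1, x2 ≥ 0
C2 requires x1 + 3x2 ≤ 1, while C1 (-x1 - 3x2 ≤ -3) is equivalent to x1 + 3x2 ≥ 3. Together they would need 3 ≤ x1 + 3x2 ≤ 1, which is impossible since 3 > 1. No point satisfies all constraints.

The feasible region is empty; the LP is infeasible.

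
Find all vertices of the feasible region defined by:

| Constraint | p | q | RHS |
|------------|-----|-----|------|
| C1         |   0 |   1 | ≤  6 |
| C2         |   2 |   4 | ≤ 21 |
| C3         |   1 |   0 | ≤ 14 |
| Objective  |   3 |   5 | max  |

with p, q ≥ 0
Each vertex is the intersection of two constraint boundaries that also satisfies all remaining constraints:
  p = 0 and q = 0 → (0, 0)
  2p + 4q = 21 and q = 0 → (10.5, 0)
  2p + 4q = 21 and p = 0 → (0, 5.25)

Vertices: (0, 0), (10.5, 0), (0, 5.25)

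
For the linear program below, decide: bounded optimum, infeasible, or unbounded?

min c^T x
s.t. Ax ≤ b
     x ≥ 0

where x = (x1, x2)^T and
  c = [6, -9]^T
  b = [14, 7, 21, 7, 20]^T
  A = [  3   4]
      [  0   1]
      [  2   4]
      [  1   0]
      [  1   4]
The point (0, 3.5) satisfies every constraint, so the LP is feasible; the constraints give x1 ≤ 7 and x2 ≤ 7, which with x1, x2 ≥ 0 keep the feasible region inside a bounded box. A feasible, bounded LP attains a finite optimum at a vertex.

Bounded optimum: z* = -31.5 at (0, 3.5).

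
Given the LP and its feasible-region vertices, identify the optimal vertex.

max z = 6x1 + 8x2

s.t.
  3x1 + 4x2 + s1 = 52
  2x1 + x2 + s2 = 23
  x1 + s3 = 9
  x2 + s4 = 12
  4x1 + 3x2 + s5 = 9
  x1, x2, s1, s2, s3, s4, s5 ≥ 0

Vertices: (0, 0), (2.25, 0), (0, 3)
(0, 3) with z = 24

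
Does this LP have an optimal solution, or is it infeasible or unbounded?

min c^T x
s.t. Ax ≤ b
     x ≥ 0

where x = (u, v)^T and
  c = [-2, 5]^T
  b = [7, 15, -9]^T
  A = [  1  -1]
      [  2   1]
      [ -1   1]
One constraint requires u - v ≤ 7, while the constraint -u + v ≤ -9 is equivalent to u - v ≥ 9. Together they would need 9 ≤ u - v ≤ 7, which is impossible since 9 > 7. No point satisfies all constraints.

Infeasible — the constraint set is empty.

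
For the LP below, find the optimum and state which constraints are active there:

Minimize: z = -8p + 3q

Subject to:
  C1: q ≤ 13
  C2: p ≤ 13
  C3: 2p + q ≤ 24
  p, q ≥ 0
Optimal: p = 12, q = 0
Binding: C3, q ≥ 0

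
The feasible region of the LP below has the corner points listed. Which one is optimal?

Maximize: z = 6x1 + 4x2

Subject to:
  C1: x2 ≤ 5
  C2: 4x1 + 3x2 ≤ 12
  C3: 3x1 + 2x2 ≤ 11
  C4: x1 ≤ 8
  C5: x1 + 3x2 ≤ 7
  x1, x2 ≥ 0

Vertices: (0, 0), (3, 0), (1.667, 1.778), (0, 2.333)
(3, 0) with z = 18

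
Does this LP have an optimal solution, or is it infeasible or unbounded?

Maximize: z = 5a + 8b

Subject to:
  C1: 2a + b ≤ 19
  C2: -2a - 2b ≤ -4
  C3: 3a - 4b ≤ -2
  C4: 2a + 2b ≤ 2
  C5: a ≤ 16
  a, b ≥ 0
C4 requires 2a + 2b ≤ 2, while C2 (-2a - 2b ≤ -4) is equivalent to 2a + 2b ≥ 4. Together they would need 4 ≤ 2a + 2b ≤ 2, which is impossible since 4 > 2. No point satisfies all constraints.

Infeasible — the constraint set is empty.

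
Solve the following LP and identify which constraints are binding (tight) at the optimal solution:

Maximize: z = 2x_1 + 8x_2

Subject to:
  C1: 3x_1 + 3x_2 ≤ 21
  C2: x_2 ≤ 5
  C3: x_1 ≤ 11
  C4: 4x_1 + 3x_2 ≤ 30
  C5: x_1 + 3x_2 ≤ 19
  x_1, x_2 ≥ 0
Optimal: x_1 = 2, x_2 = 5
Slack at optimum:
  C1: slack = 0 (binding)
  C2: slack = 0 (binding)
  C3: slack = 9
  C4: slack = 7
  C5: slack = 2
  x_1 ≥ 0: x_1 = 2
  x_2 ≥ 0: x_2 = 5
Binding constraints: C1, C2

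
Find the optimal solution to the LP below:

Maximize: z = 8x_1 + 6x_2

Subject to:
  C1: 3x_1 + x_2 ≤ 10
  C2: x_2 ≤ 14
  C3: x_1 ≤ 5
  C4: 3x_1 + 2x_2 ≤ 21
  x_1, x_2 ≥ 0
Each vertex is the intersection of two constraint boundaries that also satisfies all remaining constraints:
  x_1 = 0 and x_2 = 0 → (0, 0)
  3x_1 + x_2 = 10 and x_2 = 0 → (3.333, 0)
  3x_1 + x_2 = 10 and x_1 = 0 → (0, 10)

Evaluating z = 8x_1 + 6x_2 at each vertex:
  (0, 0): z = 0
  (3.333, 0): z = 26.67
  (0, 10): z = 60

The maximum is at (0, 10) with z = 60.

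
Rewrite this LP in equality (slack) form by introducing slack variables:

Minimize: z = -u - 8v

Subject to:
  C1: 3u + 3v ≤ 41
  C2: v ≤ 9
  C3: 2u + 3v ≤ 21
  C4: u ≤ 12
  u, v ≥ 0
min z = -u - 8v

s.t.
  3u + 3v + s1 = 41
  v + s2 = 9
  2u + 3v + s3 = 21
  u + s4 = 12
  u, v, s1, s2, s3, s4 ≥ 0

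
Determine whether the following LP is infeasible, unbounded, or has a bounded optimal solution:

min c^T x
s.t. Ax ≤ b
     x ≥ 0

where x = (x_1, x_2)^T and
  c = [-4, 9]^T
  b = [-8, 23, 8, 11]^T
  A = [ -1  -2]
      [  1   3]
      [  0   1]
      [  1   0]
The point (11, 0) satisfies every constraint, so the LP is feasible; the constraints give x_1 ≤ 11 and x_2 ≤ 8, which with x_1, x_2 ≥ 0 keep the feasible region inside a bounded box. A feasible, bounded LP attains a finite optimum at a vertex.

Evaluating z = -4x_1 + 9x_2 at each vertex:
  (8, 0): z = -32
  (11, 0): z = -44
  (11, 4): z = -8
  (0, 7.667): z = 69
  (0, 4): z = 36

Bounded optimum: z* = -44 at (11, 0).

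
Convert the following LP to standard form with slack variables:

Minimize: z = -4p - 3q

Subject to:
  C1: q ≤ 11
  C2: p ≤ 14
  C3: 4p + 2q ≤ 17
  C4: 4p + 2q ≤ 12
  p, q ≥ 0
min z = -4p - 3q

s.t.
  q + s1 = 11
  p + s2 = 14
  4p + 2q + s3 = 17
  4p + 2q + s4 = 12
  p, q, s1, s2, s3, s4 ≥ 0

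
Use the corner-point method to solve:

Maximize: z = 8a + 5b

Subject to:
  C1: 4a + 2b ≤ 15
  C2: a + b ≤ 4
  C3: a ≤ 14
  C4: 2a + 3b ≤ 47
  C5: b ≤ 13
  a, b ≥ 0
a = 3.5, b = 0.5, z = 30.5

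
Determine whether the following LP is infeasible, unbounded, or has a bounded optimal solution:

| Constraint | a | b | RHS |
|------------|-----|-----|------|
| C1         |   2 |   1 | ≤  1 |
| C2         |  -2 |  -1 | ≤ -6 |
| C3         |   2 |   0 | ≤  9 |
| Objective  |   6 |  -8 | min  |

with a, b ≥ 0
C1 requires 2a + b ≤ 1, while C2 (-2a - b ≤ -6) is equivalent to 2a + b ≥ 6. Together they would need 6 ≤ 2a + b ≤ 1, which is impossible since 6 > 1. No point satisfies all constraints.

Infeasible: no point satisfies all constraints simultaneously.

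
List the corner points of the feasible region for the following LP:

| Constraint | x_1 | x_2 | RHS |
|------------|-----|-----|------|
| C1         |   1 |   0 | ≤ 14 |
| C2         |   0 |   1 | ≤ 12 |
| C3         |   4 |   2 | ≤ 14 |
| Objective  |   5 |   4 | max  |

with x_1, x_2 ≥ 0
Each vertex is the intersection of two constraint boundaries that also satisfies all remaining constraints:
  x_1 = 0 and x_2 = 0 → (0, 0)
  4x_1 + 2x_2 = 14 and x_2 = 0 → (3.5, 0)
  4x_1 + 2x_2 = 14 and x_1 = 0 → (0, 7)

Vertices: (0, 0), (3.5, 0), (0, 7)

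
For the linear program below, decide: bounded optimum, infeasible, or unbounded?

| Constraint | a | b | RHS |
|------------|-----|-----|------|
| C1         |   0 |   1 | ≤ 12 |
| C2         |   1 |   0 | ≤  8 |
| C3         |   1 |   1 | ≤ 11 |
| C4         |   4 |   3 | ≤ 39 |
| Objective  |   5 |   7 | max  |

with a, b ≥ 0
The point (0, 11) satisfies every constraint, so the LP is feasible; the constraints give a ≤ 8 and b ≤ 12, which with a, b ≥ 0 keep the feasible region inside a bounded box. A feasible, bounded LP attains a finite optimum at a vertex.

Bounded optimum: z* = 77 at (0, 11).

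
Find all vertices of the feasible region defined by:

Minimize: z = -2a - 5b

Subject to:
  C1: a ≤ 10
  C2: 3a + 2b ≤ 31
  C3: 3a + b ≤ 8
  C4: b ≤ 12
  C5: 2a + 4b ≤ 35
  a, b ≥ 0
Each vertex is the intersection of two constraint boundaries that also satisfies all remaining constraints:
  a = 0 and b = 0 → (0, 0)
  3a + b = 8 and b = 0 → (2.667, 0)
  3a + b = 8 and a = 0 → (0, 8)

Vertices: (0, 0), (2.667, 0), (0, 8)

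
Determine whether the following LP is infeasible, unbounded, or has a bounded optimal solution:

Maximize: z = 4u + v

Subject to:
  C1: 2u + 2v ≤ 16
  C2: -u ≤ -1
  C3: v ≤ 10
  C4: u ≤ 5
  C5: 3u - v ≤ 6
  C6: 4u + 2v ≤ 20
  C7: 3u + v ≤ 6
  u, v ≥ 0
The point (2, 0) satisfies every constraint, so the LP is feasible; the constraints give u ≤ 5 and v ≤ 10, which with u, v ≥ 0 keep the feasible region inside a bounded box. A feasible, bounded LP attains a finite optimum at a vertex.

The LP has an optimal solution: (2, 0) with z = 8.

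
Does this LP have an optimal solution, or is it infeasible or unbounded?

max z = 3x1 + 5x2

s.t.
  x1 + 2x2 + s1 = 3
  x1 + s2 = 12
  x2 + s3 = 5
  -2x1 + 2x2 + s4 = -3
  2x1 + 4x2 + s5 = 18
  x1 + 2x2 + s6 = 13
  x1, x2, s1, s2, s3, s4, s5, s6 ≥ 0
The point (3, 0) satisfies every constraint, so the LP is feasible; the constraints give x1 ≤ 12 and x2 ≤ 5, which with x1, x2 ≥ 0 keep the feasible region inside a bounded box. A feasible, bounded LP attains a finite optimum at a vertex.

Evaluating z = 3x1 + 5x2 at each vertex:
  (1.5, 0): z = 4.5
  (3, 0): z = 9
  (2, 0.5): z = 8.5

Feasible with finite optimum z* = 9 at (3, 0).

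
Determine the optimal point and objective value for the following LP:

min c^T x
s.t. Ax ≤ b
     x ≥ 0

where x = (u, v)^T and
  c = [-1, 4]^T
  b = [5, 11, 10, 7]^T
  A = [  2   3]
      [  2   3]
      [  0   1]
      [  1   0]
u = 2.5, v = 0, z = -2.5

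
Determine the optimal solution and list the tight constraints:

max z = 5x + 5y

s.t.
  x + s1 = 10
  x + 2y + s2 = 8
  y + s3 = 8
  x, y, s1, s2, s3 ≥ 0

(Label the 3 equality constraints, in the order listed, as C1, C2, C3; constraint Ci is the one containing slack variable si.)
Optimal: x = 8, y = 0
Binding: C2, y ≥ 0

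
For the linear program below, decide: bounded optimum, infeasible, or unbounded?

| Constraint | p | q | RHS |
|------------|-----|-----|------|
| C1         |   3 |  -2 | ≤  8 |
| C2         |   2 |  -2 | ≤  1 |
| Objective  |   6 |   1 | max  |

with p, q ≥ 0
Feasible point: (0, 0) satisfies every constraint, so the LP is feasible.
Direction d = (0, 1): for each constraint row a, a·d ≤ 0 —
  (3)(0) + (-2)(1) = -2 ≤ 0
  (2)(0) + (-2)(1) = -2 ≤ 0
and d ≥ 0, so (0, 0) + t·d stays feasible for every t ≥ 0. Along this ray z = 6p + q changes by 1 per unit t, so z → +∞.

Unbounded: there is a feasible ray along which z → +∞.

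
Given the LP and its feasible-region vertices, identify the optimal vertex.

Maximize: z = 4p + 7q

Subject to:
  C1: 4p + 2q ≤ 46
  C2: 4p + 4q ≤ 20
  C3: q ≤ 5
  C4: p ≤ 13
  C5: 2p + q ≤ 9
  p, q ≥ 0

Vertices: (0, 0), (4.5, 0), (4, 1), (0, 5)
(0, 5) with z = 35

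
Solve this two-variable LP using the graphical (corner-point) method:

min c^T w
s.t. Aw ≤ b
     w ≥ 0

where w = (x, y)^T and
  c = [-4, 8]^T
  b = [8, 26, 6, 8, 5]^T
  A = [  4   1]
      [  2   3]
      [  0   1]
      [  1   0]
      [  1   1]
Each vertex is the intersection of two constraint boundaries that also satisfies all remaining constraints:
  x = 0 and y = 0 → (0, 0)
  4x + y = 8 and y = 0 → (2, 0)
  4x + y = 8 and x + y = 5 → (1, 4)
  x + y = 5 and x = 0 → (0, 5)

Evaluating z = -4x + 8y at each vertex:
  (0, 0): z = 0
  (2, 0): z = -8
  (1, 4): z = 28
  (0, 5): z = 40

The minimum is at (2, 0) with z = -8.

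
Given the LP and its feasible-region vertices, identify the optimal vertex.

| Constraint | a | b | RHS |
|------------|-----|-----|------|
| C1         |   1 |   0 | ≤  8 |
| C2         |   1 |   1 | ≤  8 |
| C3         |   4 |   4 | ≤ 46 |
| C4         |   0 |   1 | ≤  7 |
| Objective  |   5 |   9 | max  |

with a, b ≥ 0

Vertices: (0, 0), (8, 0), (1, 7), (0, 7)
Evaluating z = 5a + 9b at each vertex:
  (0, 0): z = 0
  (8, 0): z = 40
  (1, 7): z = 68
  (0, 7): z = 63

The largest value is z = 68, attained at (1, 7).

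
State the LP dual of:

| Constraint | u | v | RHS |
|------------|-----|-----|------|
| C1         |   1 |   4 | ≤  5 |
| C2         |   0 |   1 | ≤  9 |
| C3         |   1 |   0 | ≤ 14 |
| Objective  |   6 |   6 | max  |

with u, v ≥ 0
Minimize: z = 5y1 + 9y2 + 14y3

Subject to:
  C1: -y1 - y3 ≤ -6
  C2: -4y1 - y2 ≤ -6
  y1, y2, y3 ≥ 0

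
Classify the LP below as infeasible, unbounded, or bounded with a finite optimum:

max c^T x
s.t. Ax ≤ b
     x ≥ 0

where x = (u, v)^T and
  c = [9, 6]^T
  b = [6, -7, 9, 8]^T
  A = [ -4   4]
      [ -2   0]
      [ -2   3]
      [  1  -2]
Feasible point: (4, 0) satisfies every constraint, so the LP is feasible.
Direction d = (3, 2): for each constraint row a, a·d ≤ 0 —
  (-4)(3) + (4)(2) = -4 ≤ 0
  (-2)(3) + (0)(2) = -6 ≤ 0
  (-2)(3) + (3)(2) = 0 ≤ 0
  (1)(3) + (-2)(2) = -1 ≤ 0
and d ≥ 0, so (4, 0) + t·d stays feasible for every t ≥ 0. Along this ray z = 9u + 6v changes by 39 per unit t, so z → +∞.

Unbounded: there is a feasible ray along which z → +∞.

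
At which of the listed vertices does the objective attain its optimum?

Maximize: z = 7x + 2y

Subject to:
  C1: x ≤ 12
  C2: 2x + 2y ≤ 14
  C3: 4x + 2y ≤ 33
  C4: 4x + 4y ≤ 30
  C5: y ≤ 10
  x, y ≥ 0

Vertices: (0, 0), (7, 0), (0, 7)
(7, 0) with z = 49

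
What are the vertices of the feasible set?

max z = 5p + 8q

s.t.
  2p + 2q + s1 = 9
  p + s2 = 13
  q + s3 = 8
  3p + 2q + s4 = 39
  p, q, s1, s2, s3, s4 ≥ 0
Each vertex is the intersection of two constraint boundaries that also satisfies all remaining constraints:
  p = 0 and q = 0 → (0, 0)
  2p + 2q = 9 and q = 0 → (4.5, 0)
  2p + 2q = 9 and p = 0 → (0, 4.5)

Vertices: (0, 0), (4.5, 0), (0, 4.5)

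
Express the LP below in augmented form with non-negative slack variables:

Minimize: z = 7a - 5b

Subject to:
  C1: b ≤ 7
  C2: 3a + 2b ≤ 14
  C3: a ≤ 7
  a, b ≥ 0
min z = 7a - 5b

s.t.
  b + s1 = 7
  3a + 2b + s2 = 14
  a + s3 = 7
  a, b, s1, s2, s3 ≥ 0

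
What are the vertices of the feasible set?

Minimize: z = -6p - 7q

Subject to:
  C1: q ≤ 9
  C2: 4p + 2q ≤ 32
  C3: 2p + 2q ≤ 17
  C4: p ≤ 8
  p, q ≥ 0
Each vertex is the intersection of two constraint boundaries that also satisfies all remaining constraints:
  p = 0 and q = 0 → (0, 0)
  4p + 2q = 32 and p = 8 → (8, 0)
  4p + 2q = 32 and 2p + 2q = 17 → (7.5, 1)
  2p + 2q = 17 and p = 0 → (0, 8.5)

Vertices: (0, 0), (8, 0), (7.5, 1), (0, 8.5)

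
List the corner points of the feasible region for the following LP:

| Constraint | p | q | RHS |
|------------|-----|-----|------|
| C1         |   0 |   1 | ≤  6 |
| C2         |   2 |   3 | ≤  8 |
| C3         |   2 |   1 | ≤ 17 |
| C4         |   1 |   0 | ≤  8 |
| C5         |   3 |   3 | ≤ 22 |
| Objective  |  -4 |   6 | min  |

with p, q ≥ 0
Each vertex is the intersection of two constraint boundaries that also satisfies all remaining constraints:
  p = 0 and q = 0 → (0, 0)
  2p + 3q = 8 and q = 0 → (4, 0)
  2p + 3q = 8 and p = 0 → (0, 2.667)

Vertices: (0, 0), (4, 0), (0, 2.667)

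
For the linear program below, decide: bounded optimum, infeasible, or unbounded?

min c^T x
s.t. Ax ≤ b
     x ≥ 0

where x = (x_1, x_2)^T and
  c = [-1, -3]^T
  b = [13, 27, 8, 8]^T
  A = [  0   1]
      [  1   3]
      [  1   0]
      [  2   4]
The point (0, 2) satisfies every constraint, so the LP is feasible; the constraints give x_1 ≤ 8 and x_2 ≤ 13, which with x_1, x_2 ≥ 0 keep the feasible region inside a bounded box. A feasible, bounded LP attains a finite optimum at a vertex.

Evaluating z = -x_1 - 3x_2 at each vertex:
  (0, 0): z = 0
  (4, 0): z = -4
  (0, 2): z = -6

The LP has an optimal solution: (0, 2) with z = -6.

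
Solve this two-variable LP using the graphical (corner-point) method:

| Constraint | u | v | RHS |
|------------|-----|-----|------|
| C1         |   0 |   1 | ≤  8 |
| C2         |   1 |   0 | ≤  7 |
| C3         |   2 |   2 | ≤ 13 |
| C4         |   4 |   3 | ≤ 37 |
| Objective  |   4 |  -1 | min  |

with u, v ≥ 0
Each vertex is the intersection of two constraint boundaries that also satisfies all remaining constraints:
  u = 0 and v = 0 → (0, 0)
  2u + 2v = 13 and v = 0 → (6.5, 0)
  2u + 2v = 13 and u = 0 → (0, 6.5)

Evaluating z = 4u - v at each vertex:
  (0, 0): z = 0
  (6.5, 0): z = 26
  (0, 6.5): z = -6.5

The minimum is at (0, 6.5) with z = -6.5.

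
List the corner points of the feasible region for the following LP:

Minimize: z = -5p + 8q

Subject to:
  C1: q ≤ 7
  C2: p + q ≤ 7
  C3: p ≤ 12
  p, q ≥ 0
Each vertex is the intersection of two constraint boundaries that also satisfies all remaining constraints:
  p = 0 and q = 0 → (0, 0)
  p + q = 7 and q = 0 → (7, 0)
  q = 7 and p + q = 7 → (0, 7)

Vertices: (0, 0), (7, 0), (0, 7)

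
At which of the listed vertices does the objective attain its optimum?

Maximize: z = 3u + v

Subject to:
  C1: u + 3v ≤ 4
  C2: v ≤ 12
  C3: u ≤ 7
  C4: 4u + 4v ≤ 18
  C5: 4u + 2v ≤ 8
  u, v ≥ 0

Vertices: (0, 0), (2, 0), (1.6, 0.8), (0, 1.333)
Evaluating z = 3u + v at each vertex:
  (0, 0): z = 0
  (2, 0): z = 6
  (1.6, 0.8): z = 5.6
  (0, 1.333): z = 1.333

The largest value is z = 6, attained at (2, 0).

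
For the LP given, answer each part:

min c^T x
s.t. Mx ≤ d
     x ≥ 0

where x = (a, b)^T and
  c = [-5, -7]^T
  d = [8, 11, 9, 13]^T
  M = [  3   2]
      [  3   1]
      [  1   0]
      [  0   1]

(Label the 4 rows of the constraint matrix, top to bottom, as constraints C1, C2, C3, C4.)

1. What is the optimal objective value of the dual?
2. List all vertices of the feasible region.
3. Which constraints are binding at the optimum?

1. -28 (by strong duality, equal to the primal optimum)
2. (0, 0), (2.667, 0), (0, 4)
3. C1, a ≥ 0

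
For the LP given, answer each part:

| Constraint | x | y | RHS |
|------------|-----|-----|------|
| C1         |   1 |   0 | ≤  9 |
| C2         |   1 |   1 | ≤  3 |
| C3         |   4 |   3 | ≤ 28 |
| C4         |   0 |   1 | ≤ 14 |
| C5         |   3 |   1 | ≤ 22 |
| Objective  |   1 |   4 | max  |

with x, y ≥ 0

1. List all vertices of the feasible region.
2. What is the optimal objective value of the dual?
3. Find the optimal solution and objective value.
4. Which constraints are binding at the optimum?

1. (0, 0), (3, 0), (0, 3)
2. 12 (by strong duality, equal to the primal optimum)
3. x = 0, y = 3, z = 12
4. C2, x ≥ 0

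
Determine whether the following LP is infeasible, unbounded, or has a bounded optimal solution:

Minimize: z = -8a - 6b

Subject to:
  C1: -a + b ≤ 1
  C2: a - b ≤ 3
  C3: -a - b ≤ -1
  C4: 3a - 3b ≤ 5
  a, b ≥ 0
Feasible point: (0, 1) satisfies every constraint, so the LP is feasible.
Direction d = (1, 1): for each constraint row a, a·d ≤ 0 —
  (-1)(1) + (1)(1) = 0 ≤ 0
  (1)(1) + (-1)(1) = 0 ≤ 0
  (-1)(1) + (-1)(1) = -2 ≤ 0
  (3)(1) + (-3)(1) = 0 ≤ 0
and d ≥ 0, so (0, 1) + t·d stays feasible for every t ≥ 0. Along this ray z = -8a - 6b changes by -14 per unit t, so z → −∞.

Unbounded — the objective can decrease without bound over the feasible region.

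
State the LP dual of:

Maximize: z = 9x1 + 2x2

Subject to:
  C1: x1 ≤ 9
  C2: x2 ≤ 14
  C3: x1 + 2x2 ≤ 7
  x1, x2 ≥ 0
Minimize: z = 9y1 + 14y2 + 7y3

Subject to:
  C1: -y1 - y3 ≤ -9
  C2: -y2 - 2y3 ≤ -2
  y1, y2, y3 ≥ 0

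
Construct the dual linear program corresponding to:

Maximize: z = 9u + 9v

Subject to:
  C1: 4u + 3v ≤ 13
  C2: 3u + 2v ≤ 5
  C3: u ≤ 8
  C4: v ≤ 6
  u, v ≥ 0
Minimize: z = 13y1 + 5y2 + 8y3 + 6y4

Subject to:
  C1: -4y1 - 3y2 - y3 ≤ -9
  C2: -3y1 - 2y2 - y4 ≤ -9
  y1, y2, y3, y4 ≥ 0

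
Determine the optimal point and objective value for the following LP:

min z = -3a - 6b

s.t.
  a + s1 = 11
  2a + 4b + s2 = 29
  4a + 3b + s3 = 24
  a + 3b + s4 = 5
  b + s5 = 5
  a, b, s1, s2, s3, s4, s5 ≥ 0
Each vertex is the intersection of two constraint boundaries that also satisfies all remaining constraints:
  a = 0 and b = 0 → (0, 0)
  a + 3b = 5 and b = 0 → (5, 0)
  a + 3b = 5 and a = 0 → (0, 1.667)

Evaluating z = -3a - 6b at each vertex:
  (0, 0): z = 0
  (5, 0): z = -15
  (0, 1.667): z = -10

The minimum is at (5, 0) with z = -15.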